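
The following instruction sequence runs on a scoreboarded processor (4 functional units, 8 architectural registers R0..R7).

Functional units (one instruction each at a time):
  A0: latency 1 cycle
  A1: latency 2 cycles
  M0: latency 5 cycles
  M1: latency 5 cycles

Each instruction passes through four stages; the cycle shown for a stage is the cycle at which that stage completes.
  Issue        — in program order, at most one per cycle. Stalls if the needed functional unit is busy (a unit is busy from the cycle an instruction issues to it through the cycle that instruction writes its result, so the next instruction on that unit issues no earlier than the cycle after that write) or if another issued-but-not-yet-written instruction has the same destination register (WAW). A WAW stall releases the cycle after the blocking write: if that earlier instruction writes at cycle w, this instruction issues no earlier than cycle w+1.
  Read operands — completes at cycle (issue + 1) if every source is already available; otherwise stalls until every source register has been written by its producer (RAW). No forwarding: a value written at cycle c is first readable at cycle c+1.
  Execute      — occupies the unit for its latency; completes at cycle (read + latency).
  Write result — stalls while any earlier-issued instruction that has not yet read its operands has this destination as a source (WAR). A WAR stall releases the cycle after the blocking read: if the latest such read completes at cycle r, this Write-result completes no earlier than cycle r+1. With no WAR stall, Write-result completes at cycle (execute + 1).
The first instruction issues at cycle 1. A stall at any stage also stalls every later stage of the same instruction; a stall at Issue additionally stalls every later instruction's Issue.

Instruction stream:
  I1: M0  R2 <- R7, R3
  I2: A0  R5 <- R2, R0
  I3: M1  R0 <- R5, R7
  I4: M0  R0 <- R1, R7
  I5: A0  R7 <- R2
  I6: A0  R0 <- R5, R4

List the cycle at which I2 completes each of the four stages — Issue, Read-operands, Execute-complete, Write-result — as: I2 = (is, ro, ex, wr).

I2 = (2, 9, 10, 11)

  I1 | 1 | 2 | 7 | 8
  I2 | 2 | 9 | 10 | 11   RAW R2: wait I1 write@8
  I3 | 3 | 12 | 17 | 18   RAW R5: wait I2 write@11
  I4 | 19 | 20 | 25 | 26   WAW R0: wait I3 write@18
  I5 | 20 | 21 | 22 | 23
  I6 | 27 | 28 | 29 | 30   WAW R0: wait I4 write@26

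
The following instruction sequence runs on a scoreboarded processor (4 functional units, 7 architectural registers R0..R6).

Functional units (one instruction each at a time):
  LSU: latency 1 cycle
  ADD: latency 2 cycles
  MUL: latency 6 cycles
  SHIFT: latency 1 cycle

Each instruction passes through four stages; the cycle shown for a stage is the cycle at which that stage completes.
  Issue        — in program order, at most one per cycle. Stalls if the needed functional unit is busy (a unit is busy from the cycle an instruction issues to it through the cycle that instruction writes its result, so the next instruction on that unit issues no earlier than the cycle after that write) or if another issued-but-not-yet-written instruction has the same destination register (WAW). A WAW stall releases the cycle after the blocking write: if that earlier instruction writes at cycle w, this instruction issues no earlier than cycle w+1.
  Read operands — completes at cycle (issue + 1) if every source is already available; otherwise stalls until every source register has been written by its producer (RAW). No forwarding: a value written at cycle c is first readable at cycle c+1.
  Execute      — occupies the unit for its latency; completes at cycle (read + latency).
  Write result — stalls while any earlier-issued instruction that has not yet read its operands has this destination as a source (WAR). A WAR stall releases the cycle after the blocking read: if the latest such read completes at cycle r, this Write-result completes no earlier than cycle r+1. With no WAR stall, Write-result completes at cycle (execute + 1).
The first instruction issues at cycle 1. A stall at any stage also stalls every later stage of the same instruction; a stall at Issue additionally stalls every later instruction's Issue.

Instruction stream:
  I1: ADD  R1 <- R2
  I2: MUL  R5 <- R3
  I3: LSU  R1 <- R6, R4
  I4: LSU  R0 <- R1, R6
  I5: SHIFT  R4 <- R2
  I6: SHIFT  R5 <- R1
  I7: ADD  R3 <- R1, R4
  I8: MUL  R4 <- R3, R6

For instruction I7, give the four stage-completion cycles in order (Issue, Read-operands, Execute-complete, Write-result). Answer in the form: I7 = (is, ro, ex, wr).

I7 = (16, 17, 19, 20)

I1  is:1  ro:2  ex:4  wr:5
I2  is:2  ro:3  ex:9  wr:10
I3  is:6  ro:7  ex:8  wr:9  — WAW R1: wait I1 write@5
I4  is:10  ro:11  ex:12  wr:13  — struct: LSU busy until I3 writes@9
I5  is:11  ro:12  ex:13  wr:14
I6  is:15  ro:16  ex:17  wr:18  — struct: SHIFT busy until I5 writes@14
I7  is:16  ro:17  ex:19  wr:20
I8  is:17  ro:21  ex:27  wr:28  — RAW R3: wait I7 write@20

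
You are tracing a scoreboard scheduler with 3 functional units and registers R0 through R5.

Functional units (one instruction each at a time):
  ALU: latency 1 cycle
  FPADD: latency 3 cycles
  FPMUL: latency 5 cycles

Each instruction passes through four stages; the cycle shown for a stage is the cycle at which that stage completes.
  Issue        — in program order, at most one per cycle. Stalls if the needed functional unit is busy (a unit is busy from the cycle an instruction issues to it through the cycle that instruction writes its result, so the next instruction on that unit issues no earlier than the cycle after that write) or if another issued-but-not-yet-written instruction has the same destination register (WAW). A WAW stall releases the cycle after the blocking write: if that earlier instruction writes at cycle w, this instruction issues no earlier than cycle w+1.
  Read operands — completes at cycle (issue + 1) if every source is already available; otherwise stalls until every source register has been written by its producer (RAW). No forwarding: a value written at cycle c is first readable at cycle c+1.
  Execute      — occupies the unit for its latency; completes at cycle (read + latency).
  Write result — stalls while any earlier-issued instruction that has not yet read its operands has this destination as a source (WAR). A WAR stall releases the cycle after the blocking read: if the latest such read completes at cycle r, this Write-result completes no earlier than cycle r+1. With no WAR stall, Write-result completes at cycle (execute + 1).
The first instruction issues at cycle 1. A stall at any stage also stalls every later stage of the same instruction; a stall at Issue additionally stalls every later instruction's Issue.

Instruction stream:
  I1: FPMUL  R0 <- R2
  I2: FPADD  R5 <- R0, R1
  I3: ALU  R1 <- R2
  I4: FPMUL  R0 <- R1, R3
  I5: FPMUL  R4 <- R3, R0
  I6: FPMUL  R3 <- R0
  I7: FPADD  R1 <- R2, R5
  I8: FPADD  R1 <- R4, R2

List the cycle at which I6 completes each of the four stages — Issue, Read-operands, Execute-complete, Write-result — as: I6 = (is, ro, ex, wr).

I6 = (26, 27, 32, 33)

t=1  I1 issues→FPMUL
t=2  I1 reads; I2 issues→FPADD
t=3  I3 issues→ALU
t=4  I3 reads
t=5  I3 exec-done
t=7  I1 exec-done
t=8  I1 writes R0
t=9  I2 reads; I4 issues→FPMUL
t=10  I3 writes R1
t=11  I4 reads
t=12  I2 exec-done
t=13  I2 writes R5
t=16  I4 exec-done
t=17  I4 writes R0
t=18  I5 issues→FPMUL
t=19  I5 reads
t=24  I5 exec-done
t=25  I5 writes R4
t=26  I6 issues→FPMUL
t=27  I6 reads; I7 issues→FPADD
t=28  I7 reads
t=31  I7 exec-done
t=32  I6 exec-done; I7 writes R1
t=33  I6 writes R3; I8 issues→FPADD
t=34  I8 reads
t=37  I8 exec-done
t=38  I8 writes R1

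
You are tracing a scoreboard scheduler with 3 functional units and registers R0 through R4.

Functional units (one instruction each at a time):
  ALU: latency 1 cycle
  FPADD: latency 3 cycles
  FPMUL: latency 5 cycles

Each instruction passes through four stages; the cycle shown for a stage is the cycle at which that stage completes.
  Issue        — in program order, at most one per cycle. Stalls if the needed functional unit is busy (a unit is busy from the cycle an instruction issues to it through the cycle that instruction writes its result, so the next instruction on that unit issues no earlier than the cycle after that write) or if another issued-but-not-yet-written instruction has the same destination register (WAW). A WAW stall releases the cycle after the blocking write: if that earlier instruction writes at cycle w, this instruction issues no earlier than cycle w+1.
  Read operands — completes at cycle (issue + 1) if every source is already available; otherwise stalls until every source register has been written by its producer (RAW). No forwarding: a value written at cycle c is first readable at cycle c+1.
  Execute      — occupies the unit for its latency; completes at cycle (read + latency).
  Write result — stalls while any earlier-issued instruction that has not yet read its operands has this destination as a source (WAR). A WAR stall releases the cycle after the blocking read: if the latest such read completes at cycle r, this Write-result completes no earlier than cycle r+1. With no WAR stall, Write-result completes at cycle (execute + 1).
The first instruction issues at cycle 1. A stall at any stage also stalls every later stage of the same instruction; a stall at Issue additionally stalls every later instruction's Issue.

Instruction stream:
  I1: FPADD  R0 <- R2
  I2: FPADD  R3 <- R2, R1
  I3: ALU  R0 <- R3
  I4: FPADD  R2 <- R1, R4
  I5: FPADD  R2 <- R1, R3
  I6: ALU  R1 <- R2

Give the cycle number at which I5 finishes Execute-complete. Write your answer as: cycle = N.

  I1 | 1 | 2 | 5 | 6
  I2 | 7 | 8 | 11 | 12   struct: FPADD busy until I1 writes@6
  I3 | 8 | 13 | 14 | 15   RAW R3: wait I2 write@12
  I4 | 13 | 14 | 17 | 18   struct: FPADD busy until I2 writes@12
  I5 | 19 | 20 | 23 | 24   struct: FPADD busy until I4 writes@18
  I6 | 20 | 25 | 26 | 27   RAW R2: wait I5 write@24

cycle = 23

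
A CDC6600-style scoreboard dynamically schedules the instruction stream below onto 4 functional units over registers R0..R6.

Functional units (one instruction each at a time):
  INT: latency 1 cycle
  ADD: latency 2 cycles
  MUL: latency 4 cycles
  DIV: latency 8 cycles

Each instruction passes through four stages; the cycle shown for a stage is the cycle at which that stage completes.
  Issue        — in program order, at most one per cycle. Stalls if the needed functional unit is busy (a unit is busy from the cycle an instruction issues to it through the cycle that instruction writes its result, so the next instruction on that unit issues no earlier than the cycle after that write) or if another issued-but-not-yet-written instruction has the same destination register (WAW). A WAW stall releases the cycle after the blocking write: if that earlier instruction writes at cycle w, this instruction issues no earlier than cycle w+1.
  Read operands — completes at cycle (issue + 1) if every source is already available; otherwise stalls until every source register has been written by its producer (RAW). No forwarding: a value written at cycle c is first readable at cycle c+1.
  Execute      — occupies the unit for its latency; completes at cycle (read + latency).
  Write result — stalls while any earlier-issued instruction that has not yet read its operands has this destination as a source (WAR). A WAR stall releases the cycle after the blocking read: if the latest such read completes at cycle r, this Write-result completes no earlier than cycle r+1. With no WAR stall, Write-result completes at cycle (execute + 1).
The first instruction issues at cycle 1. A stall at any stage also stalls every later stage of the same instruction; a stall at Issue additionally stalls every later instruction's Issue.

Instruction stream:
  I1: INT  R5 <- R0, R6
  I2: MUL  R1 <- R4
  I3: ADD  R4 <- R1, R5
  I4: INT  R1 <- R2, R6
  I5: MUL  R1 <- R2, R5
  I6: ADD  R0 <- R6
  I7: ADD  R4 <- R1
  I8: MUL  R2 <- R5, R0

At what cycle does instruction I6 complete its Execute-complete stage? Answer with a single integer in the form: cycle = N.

I1  is:1  ro:2  ex:3  wr:4
I2  is:2  ro:3  ex:7  wr:8
I3  is:3  ro:9  ex:11  wr:12  — RAW R1: wait I2 write@8
I4  is:9  ro:10  ex:11  wr:12  — WAW R1: wait I2 write@8
I5  is:13  ro:14  ex:18  wr:19  — WAW R1: wait I4 write@12
I6  is:14  ro:15  ex:17  wr:18
I7  is:19  ro:20  ex:22  wr:23  — struct: ADD busy until I6 writes@18
I8  is:20  ro:21  ex:25  wr:26

cycle = 17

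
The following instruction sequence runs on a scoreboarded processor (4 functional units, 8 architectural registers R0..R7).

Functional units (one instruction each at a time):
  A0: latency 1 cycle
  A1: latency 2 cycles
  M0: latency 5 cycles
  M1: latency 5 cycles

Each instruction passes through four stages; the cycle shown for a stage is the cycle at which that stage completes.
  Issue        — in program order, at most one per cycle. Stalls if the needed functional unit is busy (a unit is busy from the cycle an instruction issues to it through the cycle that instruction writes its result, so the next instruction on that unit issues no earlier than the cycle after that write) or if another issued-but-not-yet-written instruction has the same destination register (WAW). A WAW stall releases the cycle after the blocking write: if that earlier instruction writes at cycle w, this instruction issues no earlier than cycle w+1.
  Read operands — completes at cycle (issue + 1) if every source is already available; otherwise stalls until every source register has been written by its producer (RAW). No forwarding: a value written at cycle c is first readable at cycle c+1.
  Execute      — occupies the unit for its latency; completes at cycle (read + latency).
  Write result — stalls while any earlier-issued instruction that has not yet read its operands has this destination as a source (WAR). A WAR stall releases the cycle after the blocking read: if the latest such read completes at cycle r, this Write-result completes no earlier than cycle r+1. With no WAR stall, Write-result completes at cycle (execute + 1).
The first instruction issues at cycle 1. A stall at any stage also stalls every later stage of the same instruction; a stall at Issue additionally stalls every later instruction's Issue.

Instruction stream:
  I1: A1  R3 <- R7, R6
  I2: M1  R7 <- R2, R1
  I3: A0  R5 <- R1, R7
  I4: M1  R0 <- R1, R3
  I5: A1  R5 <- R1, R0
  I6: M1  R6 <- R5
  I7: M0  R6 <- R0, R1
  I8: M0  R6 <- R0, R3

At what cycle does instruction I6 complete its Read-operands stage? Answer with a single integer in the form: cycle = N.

cycle = 22

1) issue 1, read 2, done 4, write 5
2) issue 2, read 3, done 8, write 9
3) issue 3, read 10, done 11, write 12  <RAW R7: wait I2 write@9>
4) issue 10, read 11, done 16, write 17  <struct: M1 busy until I2 writes@9>
5) issue 13, read 18, done 20, write 21  <WAW R5: wait I3 write@12 / RAW R0: wait I4 write@17>
6) issue 18, read 22, done 27, write 28  <struct: M1 busy until I4 writes@17 / RAW R5: wait I5 write@21>
7) issue 29, read 30, done 35, write 36  <WAW R6: wait I6 write@28>
8) issue 37, read 38, done 43, write 44  <struct: M0 busy until I7 writes@36>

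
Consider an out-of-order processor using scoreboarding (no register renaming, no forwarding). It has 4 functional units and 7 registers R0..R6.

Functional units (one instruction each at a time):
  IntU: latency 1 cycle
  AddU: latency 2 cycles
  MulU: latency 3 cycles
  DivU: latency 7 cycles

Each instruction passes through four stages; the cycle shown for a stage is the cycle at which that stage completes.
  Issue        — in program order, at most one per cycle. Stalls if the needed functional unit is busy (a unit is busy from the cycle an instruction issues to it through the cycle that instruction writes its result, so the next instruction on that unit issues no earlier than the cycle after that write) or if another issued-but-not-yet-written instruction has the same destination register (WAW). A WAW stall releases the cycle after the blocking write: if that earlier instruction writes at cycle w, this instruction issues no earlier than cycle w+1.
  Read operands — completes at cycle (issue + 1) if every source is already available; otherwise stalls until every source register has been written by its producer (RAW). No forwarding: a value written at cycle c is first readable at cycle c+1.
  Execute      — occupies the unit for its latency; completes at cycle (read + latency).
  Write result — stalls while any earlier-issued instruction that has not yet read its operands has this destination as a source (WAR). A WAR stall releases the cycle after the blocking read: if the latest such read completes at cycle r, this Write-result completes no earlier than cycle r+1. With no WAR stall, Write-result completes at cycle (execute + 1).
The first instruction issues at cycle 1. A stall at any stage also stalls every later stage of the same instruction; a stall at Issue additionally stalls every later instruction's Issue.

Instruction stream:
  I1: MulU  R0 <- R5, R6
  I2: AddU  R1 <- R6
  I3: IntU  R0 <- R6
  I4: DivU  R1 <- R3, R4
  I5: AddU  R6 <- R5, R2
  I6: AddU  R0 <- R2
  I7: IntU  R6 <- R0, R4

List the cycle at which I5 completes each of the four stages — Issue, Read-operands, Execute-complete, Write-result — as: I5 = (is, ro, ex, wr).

I1 -> (1, 2, 5, 6)
I2 -> (2, 3, 5, 6)
I3 -> (7, 8, 9, 10)  // WAW R0: wait I1 write@6
I4 -> (8, 9, 16, 17)
I5 -> (9, 10, 12, 13)
I6 -> (14, 15, 17, 18)  // struct: AddU busy until I5 writes@13
I7 -> (15, 19, 20, 21)  // RAW R0: wait I6 write@18

I5 = (9, 10, 12, 13)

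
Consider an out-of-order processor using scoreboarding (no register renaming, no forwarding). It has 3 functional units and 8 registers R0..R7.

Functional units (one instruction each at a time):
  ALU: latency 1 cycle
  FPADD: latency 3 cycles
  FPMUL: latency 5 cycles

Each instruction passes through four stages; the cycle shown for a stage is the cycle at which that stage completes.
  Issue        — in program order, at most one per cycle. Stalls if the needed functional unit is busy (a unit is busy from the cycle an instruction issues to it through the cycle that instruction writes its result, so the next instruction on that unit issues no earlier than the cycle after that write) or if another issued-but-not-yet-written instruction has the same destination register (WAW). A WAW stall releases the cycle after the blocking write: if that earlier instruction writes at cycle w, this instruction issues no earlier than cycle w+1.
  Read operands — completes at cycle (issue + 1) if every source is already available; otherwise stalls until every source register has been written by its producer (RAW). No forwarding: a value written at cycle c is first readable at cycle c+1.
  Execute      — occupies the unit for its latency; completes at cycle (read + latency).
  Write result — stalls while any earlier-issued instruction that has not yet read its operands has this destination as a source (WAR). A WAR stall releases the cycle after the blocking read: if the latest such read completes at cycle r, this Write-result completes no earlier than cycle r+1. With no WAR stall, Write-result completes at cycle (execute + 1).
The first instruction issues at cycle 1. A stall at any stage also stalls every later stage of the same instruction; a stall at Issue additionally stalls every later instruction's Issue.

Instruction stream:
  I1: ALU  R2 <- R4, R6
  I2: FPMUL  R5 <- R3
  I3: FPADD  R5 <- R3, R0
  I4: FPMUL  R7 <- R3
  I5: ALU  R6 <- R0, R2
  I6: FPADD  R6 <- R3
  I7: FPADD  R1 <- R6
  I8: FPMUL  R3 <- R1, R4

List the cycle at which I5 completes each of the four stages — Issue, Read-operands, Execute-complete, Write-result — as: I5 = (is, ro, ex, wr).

I1 -> (1, 2, 3, 4)
I2 -> (2, 3, 8, 9)
I3 -> (10, 11, 14, 15)  // WAW R5: wait I2 write@9
I4 -> (11, 12, 17, 18)
I5 -> (12, 13, 14, 15)
I6 -> (16, 17, 20, 21)  // WAW R6: wait I5 write@15
I7 -> (22, 23, 26, 27)  // struct: FPADD busy until I6 writes@21
I8 -> (23, 28, 33, 34)  // RAW R1: wait I7 write@27

I5 = (12, 13, 14, 15)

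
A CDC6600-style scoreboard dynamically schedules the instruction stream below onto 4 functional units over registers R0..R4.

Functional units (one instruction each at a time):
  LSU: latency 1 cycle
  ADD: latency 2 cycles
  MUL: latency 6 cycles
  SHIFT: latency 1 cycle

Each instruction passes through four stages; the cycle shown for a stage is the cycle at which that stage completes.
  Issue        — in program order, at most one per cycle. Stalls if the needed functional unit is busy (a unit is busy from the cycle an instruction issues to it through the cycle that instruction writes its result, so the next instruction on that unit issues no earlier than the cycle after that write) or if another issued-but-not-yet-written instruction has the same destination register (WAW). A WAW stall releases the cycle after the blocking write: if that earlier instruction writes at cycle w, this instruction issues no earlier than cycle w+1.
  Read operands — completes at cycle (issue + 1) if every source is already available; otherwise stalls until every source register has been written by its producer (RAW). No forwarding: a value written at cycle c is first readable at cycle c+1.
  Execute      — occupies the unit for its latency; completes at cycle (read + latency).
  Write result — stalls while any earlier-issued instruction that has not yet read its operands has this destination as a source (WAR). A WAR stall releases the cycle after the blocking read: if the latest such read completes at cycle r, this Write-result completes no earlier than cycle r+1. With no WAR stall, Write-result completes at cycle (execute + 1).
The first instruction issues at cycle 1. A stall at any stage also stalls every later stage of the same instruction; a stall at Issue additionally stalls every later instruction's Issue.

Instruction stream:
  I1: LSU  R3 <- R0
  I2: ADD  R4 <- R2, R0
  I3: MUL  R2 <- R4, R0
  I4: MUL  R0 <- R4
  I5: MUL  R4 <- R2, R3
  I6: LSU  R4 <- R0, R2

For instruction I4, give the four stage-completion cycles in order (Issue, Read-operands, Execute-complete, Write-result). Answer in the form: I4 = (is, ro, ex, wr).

I4 = (15, 16, 22, 23)

1) issue 1, read 2, done 3, write 4
2) issue 2, read 3, done 5, write 6
3) issue 3, read 7, done 13, write 14  <RAW R4: wait I2 write@6>
4) issue 15, read 16, done 22, write 23  <struct: MUL busy until I3 writes@14>
5) issue 24, read 25, done 31, write 32  <struct: MUL busy until I4 writes@23>
6) issue 33, read 34, done 35, write 36  <WAW R4: wait I5 write@32>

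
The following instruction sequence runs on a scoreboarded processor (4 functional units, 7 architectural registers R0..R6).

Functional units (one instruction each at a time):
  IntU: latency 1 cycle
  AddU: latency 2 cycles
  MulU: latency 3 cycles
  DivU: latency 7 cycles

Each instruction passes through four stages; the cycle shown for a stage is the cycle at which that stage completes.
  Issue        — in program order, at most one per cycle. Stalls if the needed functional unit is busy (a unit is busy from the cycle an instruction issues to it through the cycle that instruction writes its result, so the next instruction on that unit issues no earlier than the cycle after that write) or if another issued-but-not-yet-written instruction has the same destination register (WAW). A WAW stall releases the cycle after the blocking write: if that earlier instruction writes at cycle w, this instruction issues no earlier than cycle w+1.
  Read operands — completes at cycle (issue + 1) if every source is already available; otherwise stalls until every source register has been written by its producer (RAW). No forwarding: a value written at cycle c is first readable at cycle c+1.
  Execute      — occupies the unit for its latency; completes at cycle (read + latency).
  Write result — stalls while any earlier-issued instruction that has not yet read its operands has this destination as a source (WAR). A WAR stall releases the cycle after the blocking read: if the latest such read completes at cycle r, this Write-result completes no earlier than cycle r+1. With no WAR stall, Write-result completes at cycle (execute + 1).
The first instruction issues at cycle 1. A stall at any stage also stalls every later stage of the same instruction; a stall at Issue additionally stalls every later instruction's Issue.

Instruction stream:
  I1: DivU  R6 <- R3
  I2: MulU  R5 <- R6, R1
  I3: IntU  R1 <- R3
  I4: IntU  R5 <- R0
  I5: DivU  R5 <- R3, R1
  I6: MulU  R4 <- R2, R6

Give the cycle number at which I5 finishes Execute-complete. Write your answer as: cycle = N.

cycle = 28

c1: I1 issues→DivU
c2: I1 reads; I2 issues→MulU
c3: I3 issues→IntU
c4: I3 reads
c5: I3 exec-done
c9: I1 exec-done
c10: I1 writes R6
c11: I2 reads
c12: I3 writes R1
c14: I2 exec-done
c15: I2 writes R5
c16: I4 issues→IntU
c17: I4 reads
c18: I4 exec-done
c19: I4 writes R5
c20: I5 issues→DivU
c21: I5 reads; I6 issues→MulU
c22: I6 reads
c25: I6 exec-done
c26: I6 writes R4
c28: I5 exec-done
c29: I5 writes R5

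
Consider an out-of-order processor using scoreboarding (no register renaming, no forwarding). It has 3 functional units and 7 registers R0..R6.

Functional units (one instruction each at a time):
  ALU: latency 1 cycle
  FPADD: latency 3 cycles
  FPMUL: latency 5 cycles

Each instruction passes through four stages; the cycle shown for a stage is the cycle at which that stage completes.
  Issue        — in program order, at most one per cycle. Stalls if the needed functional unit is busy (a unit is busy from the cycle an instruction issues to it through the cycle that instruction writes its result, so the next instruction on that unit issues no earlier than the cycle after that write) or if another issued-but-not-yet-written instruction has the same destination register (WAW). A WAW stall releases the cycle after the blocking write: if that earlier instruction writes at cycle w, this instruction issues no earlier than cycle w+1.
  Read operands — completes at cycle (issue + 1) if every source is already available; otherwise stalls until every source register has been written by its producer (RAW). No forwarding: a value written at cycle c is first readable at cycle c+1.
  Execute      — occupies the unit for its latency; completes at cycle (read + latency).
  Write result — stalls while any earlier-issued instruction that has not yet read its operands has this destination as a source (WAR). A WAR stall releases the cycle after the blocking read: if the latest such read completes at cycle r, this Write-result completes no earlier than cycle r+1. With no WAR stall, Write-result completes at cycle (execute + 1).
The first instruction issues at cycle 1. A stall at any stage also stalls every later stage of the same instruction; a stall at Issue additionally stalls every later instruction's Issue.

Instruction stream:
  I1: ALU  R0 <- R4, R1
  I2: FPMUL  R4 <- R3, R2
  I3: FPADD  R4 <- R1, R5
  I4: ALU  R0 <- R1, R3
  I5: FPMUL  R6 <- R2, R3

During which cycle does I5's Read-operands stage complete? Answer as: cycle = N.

cycle = 13

[1] I1→ALU
[2] I1 RO, I2→FPMUL
[3] I1 EX, I2 RO
[4] I1 WR R0
[8] I2 EX
[9] I2 WR R4
[10] I3→FPADD
[11] I3 RO, I4→ALU
[12] I4 RO, I5→FPMUL
[13] I4 EX, I5 RO
[14] I3 EX, I4 WR R0
[15] I3 WR R4
[18] I5 EX
[19] I5 WR R6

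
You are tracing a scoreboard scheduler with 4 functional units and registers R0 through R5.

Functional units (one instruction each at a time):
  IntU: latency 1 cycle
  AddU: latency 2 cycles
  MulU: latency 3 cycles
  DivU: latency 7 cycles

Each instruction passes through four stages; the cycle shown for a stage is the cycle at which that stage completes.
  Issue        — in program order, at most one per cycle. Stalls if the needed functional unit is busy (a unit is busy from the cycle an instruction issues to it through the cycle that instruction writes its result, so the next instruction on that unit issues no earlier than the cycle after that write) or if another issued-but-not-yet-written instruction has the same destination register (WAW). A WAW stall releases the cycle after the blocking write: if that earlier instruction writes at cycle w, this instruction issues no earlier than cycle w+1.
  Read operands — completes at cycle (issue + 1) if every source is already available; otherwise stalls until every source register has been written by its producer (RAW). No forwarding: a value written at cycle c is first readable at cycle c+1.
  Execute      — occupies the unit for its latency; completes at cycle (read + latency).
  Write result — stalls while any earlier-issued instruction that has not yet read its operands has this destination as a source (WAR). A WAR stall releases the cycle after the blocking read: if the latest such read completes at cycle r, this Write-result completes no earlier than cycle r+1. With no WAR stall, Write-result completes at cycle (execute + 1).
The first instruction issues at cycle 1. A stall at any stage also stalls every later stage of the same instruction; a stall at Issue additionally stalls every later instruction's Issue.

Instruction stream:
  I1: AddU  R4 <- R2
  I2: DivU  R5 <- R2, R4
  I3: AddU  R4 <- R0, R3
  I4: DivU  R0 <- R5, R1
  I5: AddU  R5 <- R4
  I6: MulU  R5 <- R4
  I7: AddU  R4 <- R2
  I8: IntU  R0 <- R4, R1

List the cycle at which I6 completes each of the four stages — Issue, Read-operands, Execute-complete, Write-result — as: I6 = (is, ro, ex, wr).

t=1  I1→AddU
t=2  I1 RO · I2→DivU
t=4  I1 EX
t=5  I1 WR R4
t=6  I2 RO · I3→AddU
t=7  I3 RO
t=9  I3 EX
t=10  I3 WR R4
t=13  I2 EX
t=14  I2 WR R5
t=15  I4→DivU
t=16  I4 RO · I5→AddU
t=17  I5 RO
t=19  I5 EX
t=20  I5 WR R5
t=21  I6→MulU
t=22  I6 RO · I7→AddU
t=23  I4 EX · I7 RO
t=24  I4 WR R0
t=25  I6 EX · I7 EX · I8→IntU
t=26  I6 WR R5 · I7 WR R4
t=27  I8 RO
t=28  I8 EX
t=29  I8 WR R0

I6 = (21, 22, 25, 26)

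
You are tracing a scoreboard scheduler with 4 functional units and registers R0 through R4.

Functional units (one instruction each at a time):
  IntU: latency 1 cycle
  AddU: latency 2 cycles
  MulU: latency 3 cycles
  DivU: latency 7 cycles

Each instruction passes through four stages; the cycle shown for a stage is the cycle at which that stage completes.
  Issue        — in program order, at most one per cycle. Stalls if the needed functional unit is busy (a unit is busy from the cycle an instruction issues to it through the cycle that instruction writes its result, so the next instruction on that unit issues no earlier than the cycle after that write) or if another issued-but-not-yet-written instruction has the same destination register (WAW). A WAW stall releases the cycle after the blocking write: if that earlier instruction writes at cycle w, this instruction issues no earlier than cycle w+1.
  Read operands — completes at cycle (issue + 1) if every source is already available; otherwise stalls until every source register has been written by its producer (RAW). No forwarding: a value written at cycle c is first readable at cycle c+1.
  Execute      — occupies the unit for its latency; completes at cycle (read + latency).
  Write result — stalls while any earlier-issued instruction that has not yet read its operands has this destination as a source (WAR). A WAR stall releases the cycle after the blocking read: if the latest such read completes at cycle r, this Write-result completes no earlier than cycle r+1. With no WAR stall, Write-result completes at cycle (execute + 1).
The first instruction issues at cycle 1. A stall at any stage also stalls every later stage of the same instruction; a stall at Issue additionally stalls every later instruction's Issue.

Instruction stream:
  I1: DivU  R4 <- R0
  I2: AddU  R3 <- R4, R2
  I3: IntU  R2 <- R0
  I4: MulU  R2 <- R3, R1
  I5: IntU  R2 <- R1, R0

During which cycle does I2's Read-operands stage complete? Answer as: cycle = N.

cycle 1: I1→DivU
cycle 2: I1 RO; I2→AddU
cycle 3: I3→IntU
cycle 4: I3 RO
cycle 5: I3 EX
cycle 9: I1 EX
cycle 10: I1 WR R4
cycle 11: I2 RO
cycle 12: I3 WR R2
cycle 13: I2 EX; I4→MulU
cycle 14: I2 WR R3
cycle 15: I4 RO
cycle 18: I4 EX
cycle 19: I4 WR R2
cycle 20: I5→IntU
cycle 21: I5 RO
cycle 22: I5 EX
cycle 23: I5 WR R2

cycle = 11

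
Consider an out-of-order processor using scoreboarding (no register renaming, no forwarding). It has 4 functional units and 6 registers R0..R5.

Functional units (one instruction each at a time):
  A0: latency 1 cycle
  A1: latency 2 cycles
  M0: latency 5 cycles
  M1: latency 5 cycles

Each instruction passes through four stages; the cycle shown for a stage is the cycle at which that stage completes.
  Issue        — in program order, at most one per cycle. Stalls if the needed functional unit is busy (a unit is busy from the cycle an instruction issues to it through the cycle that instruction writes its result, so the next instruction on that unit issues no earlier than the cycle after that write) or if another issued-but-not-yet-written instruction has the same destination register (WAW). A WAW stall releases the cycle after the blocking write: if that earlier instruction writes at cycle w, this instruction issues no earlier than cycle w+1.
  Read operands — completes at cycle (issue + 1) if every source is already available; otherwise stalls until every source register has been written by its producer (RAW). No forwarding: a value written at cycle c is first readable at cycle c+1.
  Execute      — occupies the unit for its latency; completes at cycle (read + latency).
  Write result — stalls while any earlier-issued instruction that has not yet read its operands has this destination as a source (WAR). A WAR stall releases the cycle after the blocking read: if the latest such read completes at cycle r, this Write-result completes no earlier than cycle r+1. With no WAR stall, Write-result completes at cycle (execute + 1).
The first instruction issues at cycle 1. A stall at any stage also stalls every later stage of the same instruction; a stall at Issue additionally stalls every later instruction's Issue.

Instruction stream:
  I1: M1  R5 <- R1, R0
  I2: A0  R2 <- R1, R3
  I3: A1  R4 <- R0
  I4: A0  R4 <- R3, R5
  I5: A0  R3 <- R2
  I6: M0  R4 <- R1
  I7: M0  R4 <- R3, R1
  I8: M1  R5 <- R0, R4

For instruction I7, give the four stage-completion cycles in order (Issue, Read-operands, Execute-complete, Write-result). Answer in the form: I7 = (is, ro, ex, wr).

I7 = (21, 22, 27, 28)

t=1  I1 issues→M1
t=2  I1 reads; I2 issues→A0
t=3  I2 reads; I3 issues→A1
t=4  I2 exec-done; I3 reads
t=5  I2 writes R2
t=6  I3 exec-done
t=7  I1 exec-done; I3 writes R4
t=8  I1 writes R5; I4 issues→A0
t=9  I4 reads
t=10  I4 exec-done
t=11  I4 writes R4
t=12  I5 issues→A0
t=13  I5 reads; I6 issues→M0
t=14  I5 exec-done; I6 reads
t=15  I5 writes R3
t=19  I6 exec-done
t=20  I6 writes R4
t=21  I7 issues→M0
t=22  I7 reads; I8 issues→M1
t=27  I7 exec-done
t=28  I7 writes R4
t=29  I8 reads
t=34  I8 exec-done
t=35  I8 writes R5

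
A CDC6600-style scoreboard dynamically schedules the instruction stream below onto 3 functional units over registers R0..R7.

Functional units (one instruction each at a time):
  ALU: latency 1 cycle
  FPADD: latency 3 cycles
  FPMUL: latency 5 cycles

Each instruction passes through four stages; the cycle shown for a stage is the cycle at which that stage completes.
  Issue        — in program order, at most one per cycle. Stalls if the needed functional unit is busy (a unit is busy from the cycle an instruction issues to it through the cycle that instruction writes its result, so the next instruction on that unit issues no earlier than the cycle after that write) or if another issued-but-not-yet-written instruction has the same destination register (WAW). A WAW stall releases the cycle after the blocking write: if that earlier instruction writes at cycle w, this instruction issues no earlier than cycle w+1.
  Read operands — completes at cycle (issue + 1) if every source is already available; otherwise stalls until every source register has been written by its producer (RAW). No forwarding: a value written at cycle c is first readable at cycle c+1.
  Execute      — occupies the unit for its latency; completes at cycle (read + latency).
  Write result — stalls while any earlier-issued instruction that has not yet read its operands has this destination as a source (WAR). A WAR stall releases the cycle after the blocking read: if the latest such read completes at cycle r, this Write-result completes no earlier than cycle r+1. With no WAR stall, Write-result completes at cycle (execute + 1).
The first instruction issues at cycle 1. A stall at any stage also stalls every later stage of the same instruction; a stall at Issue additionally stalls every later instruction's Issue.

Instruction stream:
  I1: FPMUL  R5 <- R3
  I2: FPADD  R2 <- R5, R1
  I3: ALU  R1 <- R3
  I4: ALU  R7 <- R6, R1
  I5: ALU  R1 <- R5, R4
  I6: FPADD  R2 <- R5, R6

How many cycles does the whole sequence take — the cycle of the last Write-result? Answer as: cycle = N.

t=1  I1→FPMUL
t=2  I1 RO; I2→FPADD
t=3  I3→ALU
t=4  I3 RO
t=5  I3 EX
t=7  I1 EX
t=8  I1 WR R5
t=9  I2 RO
t=10  I3 WR R1
t=11  I4→ALU
t=12  I2 EX; I4 RO
t=13  I2 WR R2; I4 EX
t=14  I4 WR R7
t=15  I5→ALU
t=16  I5 RO; I6→FPADD
t=17  I5 EX; I6 RO
t=18  I5 WR R1
t=20  I6 EX
t=21  I6 WR R2

cycle = 21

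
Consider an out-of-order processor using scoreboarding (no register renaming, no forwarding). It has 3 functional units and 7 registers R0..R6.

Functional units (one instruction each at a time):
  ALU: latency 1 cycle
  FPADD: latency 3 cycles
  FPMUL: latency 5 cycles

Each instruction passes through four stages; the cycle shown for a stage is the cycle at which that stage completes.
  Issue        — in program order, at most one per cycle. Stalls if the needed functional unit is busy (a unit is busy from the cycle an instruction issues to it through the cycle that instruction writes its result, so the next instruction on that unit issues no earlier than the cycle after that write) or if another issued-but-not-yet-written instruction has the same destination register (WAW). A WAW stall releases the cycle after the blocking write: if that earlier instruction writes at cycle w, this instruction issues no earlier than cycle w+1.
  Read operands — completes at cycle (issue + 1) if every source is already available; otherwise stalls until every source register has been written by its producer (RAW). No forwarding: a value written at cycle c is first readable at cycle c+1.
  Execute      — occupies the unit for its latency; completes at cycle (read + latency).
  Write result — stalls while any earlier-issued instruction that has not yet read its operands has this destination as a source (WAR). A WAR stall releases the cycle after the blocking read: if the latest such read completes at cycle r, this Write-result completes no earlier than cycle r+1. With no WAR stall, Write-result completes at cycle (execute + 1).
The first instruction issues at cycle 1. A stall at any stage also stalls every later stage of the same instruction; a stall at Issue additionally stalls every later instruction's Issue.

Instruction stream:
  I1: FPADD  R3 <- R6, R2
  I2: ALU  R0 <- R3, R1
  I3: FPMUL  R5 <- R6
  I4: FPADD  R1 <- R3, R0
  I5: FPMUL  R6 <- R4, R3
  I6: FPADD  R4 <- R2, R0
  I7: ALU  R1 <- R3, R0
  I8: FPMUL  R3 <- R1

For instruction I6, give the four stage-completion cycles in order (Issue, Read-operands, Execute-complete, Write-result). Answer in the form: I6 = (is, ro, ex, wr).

I6 = (15, 16, 19, 20)

cycle 1: I1 dispatched to FPADD
cycle 2: I1 operands ready | I2 dispatched to ALU
cycle 3: I3 dispatched to FPMUL
cycle 4: I3 operands ready
cycle 5: I1 complete
cycle 6: R3←I1
cycle 7: I2 operands ready | I4 dispatched to FPADD
cycle 8: I2 complete
cycle 9: R0←I2 | I3 complete
cycle 10: R5←I3 | I4 operands ready
cycle 11: I5 dispatched to FPMUL
cycle 12: I5 operands ready
cycle 13: I4 complete
cycle 14: R1←I4
cycle 15: I6 dispatched to FPADD
cycle 16: I6 operands ready | I7 dispatched to ALU
cycle 17: I5 complete | I7 operands ready
cycle 18: R6←I5 | I7 complete
cycle 19: I6 complete | R1←I7 | I8 dispatched to FPMUL
cycle 20: R4←I6 | I8 operands ready
cycle 25: I8 complete
cycle 26: R3←I8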